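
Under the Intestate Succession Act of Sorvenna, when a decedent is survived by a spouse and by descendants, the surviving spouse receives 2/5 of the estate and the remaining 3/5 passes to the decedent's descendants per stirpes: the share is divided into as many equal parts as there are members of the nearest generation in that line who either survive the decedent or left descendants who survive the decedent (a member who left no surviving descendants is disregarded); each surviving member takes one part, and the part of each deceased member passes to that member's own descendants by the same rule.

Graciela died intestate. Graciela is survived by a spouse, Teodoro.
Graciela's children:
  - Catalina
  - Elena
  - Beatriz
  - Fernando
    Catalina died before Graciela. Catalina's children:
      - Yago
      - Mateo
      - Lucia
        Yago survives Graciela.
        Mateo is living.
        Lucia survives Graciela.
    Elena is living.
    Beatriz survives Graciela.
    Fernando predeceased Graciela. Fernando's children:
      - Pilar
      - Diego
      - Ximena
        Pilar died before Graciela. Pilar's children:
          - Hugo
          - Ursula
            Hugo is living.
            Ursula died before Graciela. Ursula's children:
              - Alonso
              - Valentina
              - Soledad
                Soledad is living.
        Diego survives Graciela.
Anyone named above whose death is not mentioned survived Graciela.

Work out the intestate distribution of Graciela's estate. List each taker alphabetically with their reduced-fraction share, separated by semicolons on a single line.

Alonso 1/120; Beatriz 3/20; Diego 1/20; Elena 3/20; Hugo 1/40; Lucia 1/20; Mateo 1/20; Soledad 1/120; Teodoro 2/5; Valentina 1/120; Ximena 1/20; Yago 1/20

Teodoro, as surviving spouse, takes 2/5.
The remaining 3/5 passes to Graciela's descendants per stirpes.
The 3/5 is divided into 4 equal shares of 3/20 among Catalina, Elena, Beatriz, Fernando.
Catalina predeceased; the 3/20 allotted to Catalina's branch passes to Catalina's issue by representation.
The 3/20 is divided into 3 equal shares of 1/20 among Yago, Mateo, Lucia.
Yago is living and takes 1/20.
Mateo is living and takes 1/20.
Lucia is living and takes 1/20.
Elena is living and takes 3/20.
Beatriz is living and takes 3/20.
Fernando predeceased; the 3/20 allotted to Fernando's branch passes to Fernando's issue by representation.
The 3/20 is divided into 3 equal shares of 1/20 among Pilar, Diego, Ximena.
Pilar predeceased; the 1/20 allotted to Pilar's branch passes to Pilar's issue by representation.
The 1/20 is divided into 2 equal shares of 1/40 among Hugo, Ursula.
Hugo is living and takes 1/40.
Ursula predeceased; the 1/40 allotted to Ursula's branch passes to Ursula's issue by representation.
The 1/40 is divided into 3 equal shares of 1/120 among Alonso, Valentina, Soledad.
Alonso is living and takes 1/120.
Valentina is living and takes 1/120.
Soledad is living and takes 1/120.
Diego is living and takes 1/20.
Ximena is living and takes 1/20.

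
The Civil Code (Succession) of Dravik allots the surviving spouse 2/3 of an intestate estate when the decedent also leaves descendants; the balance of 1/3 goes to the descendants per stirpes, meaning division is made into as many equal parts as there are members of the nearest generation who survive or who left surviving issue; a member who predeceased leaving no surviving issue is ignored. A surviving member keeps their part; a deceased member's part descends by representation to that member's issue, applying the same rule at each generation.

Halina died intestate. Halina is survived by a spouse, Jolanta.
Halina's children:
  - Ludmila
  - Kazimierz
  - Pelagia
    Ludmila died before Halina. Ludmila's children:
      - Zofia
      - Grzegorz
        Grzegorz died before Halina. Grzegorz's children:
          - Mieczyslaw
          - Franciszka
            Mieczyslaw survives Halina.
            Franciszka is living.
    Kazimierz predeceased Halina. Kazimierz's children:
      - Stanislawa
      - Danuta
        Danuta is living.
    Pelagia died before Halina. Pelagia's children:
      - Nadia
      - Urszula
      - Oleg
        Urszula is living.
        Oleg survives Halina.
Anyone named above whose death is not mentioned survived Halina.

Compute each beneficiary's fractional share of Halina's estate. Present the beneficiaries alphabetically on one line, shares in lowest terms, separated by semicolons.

Jolanta, as surviving spouse, takes 2/3.
The remaining 1/3 passes to Halina's descendants per stirpes.
The 1/3 is divided into 3 equal shares of 1/9 among Ludmila, Kazimierz, Pelagia.
Ludmila predeceased; the 1/9 allotted to Ludmila's branch passes to Ludmila's issue by representation.
The 1/9 is divided into 2 equal shares of 1/18 among Zofia, Grzegorz.
Zofia is living and takes 1/18.
Grzegorz predeceased; the 1/18 allotted to Grzegorz's branch passes to Grzegorz's issue by representation.
The 1/18 is divided into 2 equal shares of 1/36 among Mieczyslaw, Franciszka.
Mieczyslaw is living and takes 1/36.
Franciszka is living and takes 1/36.
Kazimierz predeceased; the 1/9 allotted to Kazimierz's branch passes to Kazimierz's issue by representation.
The 1/9 is divided into 2 equal shares of 1/18 among Stanislawa, Danuta.
Stanislawa is living and takes 1/18.
Danuta is living and takes 1/18.
Pelagia predeceased; the 1/9 allotted to Pelagia's branch passes to Pelagia's issue by representation.
The 1/9 is divided into 3 equal shares of 1/27 among Nadia, Urszula, Oleg.
Nadia is living and takes 1/27.
Urszula is living and takes 1/27.
Oleg is living and takes 1/27.

Danuta 1/18; Franciszka 1/36; Jolanta 2/3; Mieczyslaw 1/36; Nadia 1/27; Oleg 1/27; Stanislawa 1/18; Urszula 1/27; Zofia 1/18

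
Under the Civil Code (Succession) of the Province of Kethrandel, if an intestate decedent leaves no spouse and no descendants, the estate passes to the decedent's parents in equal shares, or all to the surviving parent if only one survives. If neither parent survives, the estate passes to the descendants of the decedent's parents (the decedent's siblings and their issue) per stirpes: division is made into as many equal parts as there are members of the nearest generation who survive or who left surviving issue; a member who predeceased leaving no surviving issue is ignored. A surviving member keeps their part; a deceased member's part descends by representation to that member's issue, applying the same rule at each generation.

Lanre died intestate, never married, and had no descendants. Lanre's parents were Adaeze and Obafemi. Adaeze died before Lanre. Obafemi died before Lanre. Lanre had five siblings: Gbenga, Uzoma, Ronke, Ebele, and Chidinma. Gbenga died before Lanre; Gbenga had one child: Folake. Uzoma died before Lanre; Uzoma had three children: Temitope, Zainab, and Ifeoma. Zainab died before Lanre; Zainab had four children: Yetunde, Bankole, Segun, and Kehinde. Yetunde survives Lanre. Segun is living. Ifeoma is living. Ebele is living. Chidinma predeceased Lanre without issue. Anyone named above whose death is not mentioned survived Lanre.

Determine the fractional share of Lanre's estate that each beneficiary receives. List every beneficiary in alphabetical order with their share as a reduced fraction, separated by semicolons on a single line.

Bankole 1/48; Ebele 1/4; Folake 1/4; Ifeoma 1/12; Kehinde 1/48; Ronke 1/4; Segun 1/48; Temitope 1/12; Yetunde 1/48

Neither parent survives and there are no descendants, so the estate passes to Lanre's siblings and their issue per stirpes.
Chidinma left no surviving issue, so that branch lapses and is disregarded.
The estate is divided into 4 equal shares of 1/4 among Gbenga, Uzoma, Ronke, Ebele.
Gbenga predeceased; the 1/4 allotted to Gbenga's branch passes to Gbenga's issue by representation.
Folake is the sole taker at this level and receives the full 1/4.
Uzoma predeceased; the 1/4 allotted to Uzoma's branch passes to Uzoma's issue by representation.
The 1/4 is divided into 3 equal shares of 1/12 among Temitope, Zainab, Ifeoma.
Temitope is living and takes 1/12.
Zainab predeceased; the 1/12 allotted to Zainab's branch passes to Zainab's issue by representation.
The 1/12 is divided into 4 equal shares of 1/48 among Yetunde, Bankole, Segun, Kehinde.
Yetunde is living and takes 1/48.
Bankole is living and takes 1/48.
Segun is living and takes 1/48.
Kehinde is living and takes 1/48.
Ifeoma is living and takes 1/12.
Ronke is living and takes 1/4.
Ebele is living and takes 1/4.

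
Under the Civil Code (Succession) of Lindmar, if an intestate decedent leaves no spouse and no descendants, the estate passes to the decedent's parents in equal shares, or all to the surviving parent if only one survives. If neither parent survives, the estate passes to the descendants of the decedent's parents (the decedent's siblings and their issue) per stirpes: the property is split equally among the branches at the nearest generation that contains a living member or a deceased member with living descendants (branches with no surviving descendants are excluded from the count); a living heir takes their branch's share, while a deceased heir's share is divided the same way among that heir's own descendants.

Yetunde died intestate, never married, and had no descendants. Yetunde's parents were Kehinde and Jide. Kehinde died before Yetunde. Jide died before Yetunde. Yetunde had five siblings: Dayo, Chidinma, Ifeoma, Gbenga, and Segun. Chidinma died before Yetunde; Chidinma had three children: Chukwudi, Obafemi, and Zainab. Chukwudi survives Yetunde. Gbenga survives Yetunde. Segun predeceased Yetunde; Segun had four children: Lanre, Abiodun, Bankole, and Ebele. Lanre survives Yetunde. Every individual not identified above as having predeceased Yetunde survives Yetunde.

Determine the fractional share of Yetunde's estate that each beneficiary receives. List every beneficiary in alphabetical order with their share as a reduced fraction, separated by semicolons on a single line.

Neither parent survives and there are no descendants, so the estate passes to Yetunde's siblings and their issue per stirpes.
The estate is divided into 5 equal shares of 1/5 among Dayo, Chidinma, Ifeoma, Gbenga, Segun.
Dayo is living and takes 1/5.
Chidinma predeceased; the 1/5 allotted to Chidinma's branch passes to Chidinma's issue by representation.
The 1/5 is divided into 3 equal shares of 1/15 among Chukwudi, Obafemi, Zainab.
Chukwudi is living and takes 1/15.
Obafemi is living and takes 1/15.
Zainab is living and takes 1/15.
Ifeoma is living and takes 1/5.
Gbenga is living and takes 1/5.
Segun predeceased; the 1/5 allotted to Segun's branch passes to Segun's issue by representation.
The 1/5 is divided into 4 equal shares of 1/20 among Lanre, Abiodun, Bankole, Ebele.
Lanre is living and takes 1/20.
Abiodun is living and takes 1/20.
Bankole is living and takes 1/20.
Ebele is living and takes 1/20.

Abiodun 1/20; Bankole 1/20; Chukwudi 1/15; Dayo 1/5; Ebele 1/20; Gbenga 1/5; Ifeoma 1/5; Lanre 1/20; Obafemi 1/15; Zainab 1/15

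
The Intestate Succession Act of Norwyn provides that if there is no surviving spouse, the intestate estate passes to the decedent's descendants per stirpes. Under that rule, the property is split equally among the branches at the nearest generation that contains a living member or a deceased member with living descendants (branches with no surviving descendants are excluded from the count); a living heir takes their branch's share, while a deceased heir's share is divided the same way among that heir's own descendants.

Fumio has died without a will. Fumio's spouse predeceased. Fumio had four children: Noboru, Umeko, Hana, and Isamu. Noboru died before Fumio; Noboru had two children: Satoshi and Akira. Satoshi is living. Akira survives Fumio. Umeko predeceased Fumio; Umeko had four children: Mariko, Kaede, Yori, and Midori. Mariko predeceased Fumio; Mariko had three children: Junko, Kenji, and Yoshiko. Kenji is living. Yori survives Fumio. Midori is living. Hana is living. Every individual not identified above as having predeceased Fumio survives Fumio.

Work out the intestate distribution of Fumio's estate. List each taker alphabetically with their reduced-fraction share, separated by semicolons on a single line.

There is no surviving spouse, so the entire estate passes to Fumio's descendants per stirpes.
The estate is divided into 4 equal shares of 1/4 among Noboru, Umeko, Hana, Isamu.
Noboru predeceased; the 1/4 allotted to Noboru's branch passes to Noboru's issue by representation.
The 1/4 is divided into 2 equal shares of 1/8 among Satoshi, Akira.
Satoshi is living and takes 1/8.
Akira is living and takes 1/8.
Umeko predeceased; the 1/4 allotted to Umeko's branch passes to Umeko's issue by representation.
The 1/4 is divided into 4 equal shares of 1/16 among Mariko, Kaede, Yori, Midori.
Mariko predeceased; the 1/16 allotted to Mariko's branch passes to Mariko's issue by representation.
The 1/16 is divided into 3 equal shares of 1/48 among Junko, Kenji, Yoshiko.
Junko is living and takes 1/48.
Kenji is living and takes 1/48.
Yoshiko is living and takes 1/48.
Kaede is living and takes 1/16.
Yori is living and takes 1/16.
Midori is living and takes 1/16.
Hana is living and takes 1/4.
Isamu is living and takes 1/4.

Akira 1/8; Hana 1/4; Isamu 1/4; Junko 1/48; Kaede 1/16; Kenji 1/48; Midori 1/16; Satoshi 1/8; Yori 1/16; Yoshiko 1/48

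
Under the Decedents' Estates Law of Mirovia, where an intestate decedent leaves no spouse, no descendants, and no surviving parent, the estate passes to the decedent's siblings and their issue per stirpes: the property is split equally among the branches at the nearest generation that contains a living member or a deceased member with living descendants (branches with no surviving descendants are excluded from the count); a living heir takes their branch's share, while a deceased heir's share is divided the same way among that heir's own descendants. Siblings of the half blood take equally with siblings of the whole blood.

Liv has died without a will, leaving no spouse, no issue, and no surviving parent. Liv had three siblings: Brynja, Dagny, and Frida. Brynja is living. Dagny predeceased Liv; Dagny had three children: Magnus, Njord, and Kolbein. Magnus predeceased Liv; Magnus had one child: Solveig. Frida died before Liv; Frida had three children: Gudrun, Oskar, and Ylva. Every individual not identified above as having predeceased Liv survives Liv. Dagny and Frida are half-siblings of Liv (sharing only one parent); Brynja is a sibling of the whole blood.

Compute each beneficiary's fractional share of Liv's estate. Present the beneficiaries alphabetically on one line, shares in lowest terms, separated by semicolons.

Brynja 1/3; Gudrun 1/9; Kolbein 1/9; Njord 1/9; Oskar 1/9; Solveig 1/9; Ylva 1/9

No spouse, descendants, or parent survives, so the estate passes to Liv's siblings per stirpes.
Half-blood and whole-blood siblings take equally under the stated rule.
The estate is divided into 3 equal shares of 1/3 among Brynja, Dagny, Frida.
Brynja is living and takes 1/3.
Dagny predeceased; the 1/3 allotted to Dagny's branch passes to Dagny's issue by representation.
The 1/3 is divided into 3 equal shares of 1/9 among Magnus, Njord, Kolbein.
Magnus predeceased; the 1/9 allotted to Magnus's branch passes to Magnus's issue by representation.
Solveig is the sole taker at this level and receives the full 1/9.
Njord is living and takes 1/9.
Kolbein is living and takes 1/9.
Frida predeceased; the 1/3 allotted to Frida's branch passes to Frida's issue by representation.
The 1/3 is divided into 3 equal shares of 1/9 among Gudrun, Oskar, Ylva.
Gudrun is living and takes 1/9.
Oskar is living and takes 1/9.
Ylva is living and takes 1/9.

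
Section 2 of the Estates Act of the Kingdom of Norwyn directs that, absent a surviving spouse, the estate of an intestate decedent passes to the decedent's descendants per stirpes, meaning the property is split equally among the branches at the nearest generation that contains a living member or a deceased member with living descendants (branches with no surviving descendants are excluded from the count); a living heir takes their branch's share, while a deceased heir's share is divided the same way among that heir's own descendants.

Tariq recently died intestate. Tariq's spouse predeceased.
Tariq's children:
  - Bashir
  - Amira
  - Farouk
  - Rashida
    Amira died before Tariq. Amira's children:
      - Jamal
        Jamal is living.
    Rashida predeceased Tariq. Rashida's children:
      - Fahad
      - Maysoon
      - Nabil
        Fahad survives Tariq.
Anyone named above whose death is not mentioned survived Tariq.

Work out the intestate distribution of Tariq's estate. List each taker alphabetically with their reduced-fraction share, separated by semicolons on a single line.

There is no surviving spouse, so the entire estate passes to Tariq's descendants per stirpes.
The estate is divided into 4 equal shares of 1/4 among Bashir, Amira, Farouk, Rashida.
Bashir is living and takes 1/4.
Amira predeceased; the 1/4 allotted to Amira's branch passes to Amira's issue by representation.
Jamal is the sole taker at this level and receives the full 1/4.
Farouk is living and takes 1/4.
Rashida predeceased; the 1/4 allotted to Rashida's branch passes to Rashida's issue by representation.
The 1/4 is divided into 3 equal shares of 1/12 among Fahad, Maysoon, Nabil.
Fahad is living and takes 1/12.
Maysoon is living and takes 1/12.
Nabil is living and takes 1/12.

Bashir 1/4; Fahad 1/12; Farouk 1/4; Jamal 1/4; Maysoon 1/12; Nabil 1/12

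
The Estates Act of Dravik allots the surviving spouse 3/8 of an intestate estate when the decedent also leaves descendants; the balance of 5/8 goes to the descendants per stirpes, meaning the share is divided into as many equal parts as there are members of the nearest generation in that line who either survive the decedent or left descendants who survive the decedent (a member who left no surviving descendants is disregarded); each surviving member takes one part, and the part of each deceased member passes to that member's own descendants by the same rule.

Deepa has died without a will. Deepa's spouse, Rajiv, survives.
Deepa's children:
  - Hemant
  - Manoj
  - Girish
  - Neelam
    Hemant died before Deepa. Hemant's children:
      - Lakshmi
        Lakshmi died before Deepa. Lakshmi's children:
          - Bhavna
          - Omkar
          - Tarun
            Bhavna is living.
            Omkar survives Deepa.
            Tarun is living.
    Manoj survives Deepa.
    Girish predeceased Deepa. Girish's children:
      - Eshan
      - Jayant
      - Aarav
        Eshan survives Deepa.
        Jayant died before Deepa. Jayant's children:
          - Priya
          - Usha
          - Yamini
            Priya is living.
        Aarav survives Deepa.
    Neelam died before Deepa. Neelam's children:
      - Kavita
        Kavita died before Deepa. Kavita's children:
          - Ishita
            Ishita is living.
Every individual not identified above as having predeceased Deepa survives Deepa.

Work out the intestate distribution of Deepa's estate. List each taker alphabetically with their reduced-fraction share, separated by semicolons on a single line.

Rajiv, as surviving spouse, takes 3/8.
The remaining 5/8 passes to Deepa's descendants per stirpes.
The 5/8 is divided into 4 equal shares of 5/32 among Hemant, Manoj, Girish, Neelam.
Hemant predeceased; the 5/32 allotted to Hemant's branch passes to Hemant's issue by representation.
Lakshmi's line is the sole branch at this level, so the full 5/32 passes to Lakshmi's issue by representation.
The 5/32 is divided into 3 equal shares of 5/96 among Bhavna, Omkar, Tarun.
Bhavna is living and takes 5/96.
Omkar is living and takes 5/96.
Tarun is living and takes 5/96.
Manoj is living and takes 5/32.
Girish predeceased; the 5/32 allotted to Girish's branch passes to Girish's issue by representation.
The 5/32 is divided into 3 equal shares of 5/96 among Eshan, Jayant, Aarav.
Eshan is living and takes 5/96.
Jayant predeceased; the 5/96 allotted to Jayant's branch passes to Jayant's issue by representation.
The 5/96 is divided into 3 equal shares of 5/288 among Priya, Usha, Yamini.
Priya is living and takes 5/288.
Usha is living and takes 5/288.
Yamini is living and takes 5/288.
Aarav is living and takes 5/96.
Neelam predeceased; the 5/32 allotted to Neelam's branch passes to Neelam's issue by representation.
Kavita's line is the sole branch at this level, so the full 5/32 passes to Kavita's issue by representation.
Ishita is the sole taker at this level and receives the full 5/32.

Aarav 5/96; Bhavna 5/96; Eshan 5/96; Ishita 5/32; Manoj 5/32; Omkar 5/96; Priya 5/288; Rajiv 3/8; Tarun 5/96; Usha 5/288; Yamini 5/288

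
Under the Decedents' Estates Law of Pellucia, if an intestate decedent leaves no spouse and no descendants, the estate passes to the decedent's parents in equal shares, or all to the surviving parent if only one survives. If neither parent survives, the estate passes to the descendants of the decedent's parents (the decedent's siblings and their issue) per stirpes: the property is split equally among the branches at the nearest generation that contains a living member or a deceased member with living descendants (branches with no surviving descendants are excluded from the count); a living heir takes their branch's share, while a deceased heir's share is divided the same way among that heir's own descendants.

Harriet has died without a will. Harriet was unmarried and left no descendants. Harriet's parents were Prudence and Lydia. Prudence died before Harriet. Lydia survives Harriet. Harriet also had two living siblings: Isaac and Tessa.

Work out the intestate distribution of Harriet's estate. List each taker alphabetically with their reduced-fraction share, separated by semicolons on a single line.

Lydia 1

Only one parent, Lydia, survives, so Lydia takes the entire estate. The siblings take nothing because a surviving parent has priority.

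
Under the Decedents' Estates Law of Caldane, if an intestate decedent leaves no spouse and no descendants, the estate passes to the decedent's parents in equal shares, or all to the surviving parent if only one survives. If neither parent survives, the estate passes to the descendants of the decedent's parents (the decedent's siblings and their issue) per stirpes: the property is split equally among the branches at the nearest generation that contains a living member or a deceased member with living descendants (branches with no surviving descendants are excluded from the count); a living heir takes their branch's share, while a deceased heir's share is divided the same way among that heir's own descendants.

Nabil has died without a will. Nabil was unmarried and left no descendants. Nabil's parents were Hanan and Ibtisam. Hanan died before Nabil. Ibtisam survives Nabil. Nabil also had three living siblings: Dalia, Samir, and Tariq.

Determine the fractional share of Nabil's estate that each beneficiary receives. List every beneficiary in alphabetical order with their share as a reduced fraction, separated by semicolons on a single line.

Ibtisam 1

Only one parent, Ibtisam, survives, so Ibtisam takes the entire estate. The siblings take nothing because a surviving parent has priority.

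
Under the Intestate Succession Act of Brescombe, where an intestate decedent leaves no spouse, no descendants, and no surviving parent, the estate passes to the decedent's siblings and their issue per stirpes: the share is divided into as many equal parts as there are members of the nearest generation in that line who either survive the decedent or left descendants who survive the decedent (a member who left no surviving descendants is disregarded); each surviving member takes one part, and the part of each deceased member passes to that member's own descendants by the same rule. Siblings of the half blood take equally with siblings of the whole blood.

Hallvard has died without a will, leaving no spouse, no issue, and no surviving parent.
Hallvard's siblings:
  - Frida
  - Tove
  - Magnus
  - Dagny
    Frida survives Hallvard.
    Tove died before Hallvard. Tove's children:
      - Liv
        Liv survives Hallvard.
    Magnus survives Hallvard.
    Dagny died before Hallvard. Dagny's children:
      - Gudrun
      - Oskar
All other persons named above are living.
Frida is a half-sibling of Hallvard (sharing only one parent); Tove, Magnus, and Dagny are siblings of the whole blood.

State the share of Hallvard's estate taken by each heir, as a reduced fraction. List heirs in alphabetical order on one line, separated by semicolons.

Frida 1/4; Gudrun 1/8; Liv 1/4; Magnus 1/4; Oskar 1/8

No spouse, descendants, or parent survives, so the estate passes to Hallvard's siblings per stirpes.
Half-blood and whole-blood siblings take equally under the stated rule.
The estate is divided into 4 equal shares of 1/4 among Frida, Tove, Magnus, Dagny.
Frida is living and takes 1/4.
Tove predeceased; the 1/4 allotted to Tove's branch passes to Tove's issue by representation.
Liv is the sole taker at this level and receives the full 1/4.
Magnus is living and takes 1/4.
Dagny predeceased; the 1/4 allotted to Dagny's branch passes to Dagny's issue by representation.
The 1/4 is divided into 2 equal shares of 1/8 among Gudrun, Oskar.
Gudrun is living and takes 1/8.
Oskar is living and takes 1/8.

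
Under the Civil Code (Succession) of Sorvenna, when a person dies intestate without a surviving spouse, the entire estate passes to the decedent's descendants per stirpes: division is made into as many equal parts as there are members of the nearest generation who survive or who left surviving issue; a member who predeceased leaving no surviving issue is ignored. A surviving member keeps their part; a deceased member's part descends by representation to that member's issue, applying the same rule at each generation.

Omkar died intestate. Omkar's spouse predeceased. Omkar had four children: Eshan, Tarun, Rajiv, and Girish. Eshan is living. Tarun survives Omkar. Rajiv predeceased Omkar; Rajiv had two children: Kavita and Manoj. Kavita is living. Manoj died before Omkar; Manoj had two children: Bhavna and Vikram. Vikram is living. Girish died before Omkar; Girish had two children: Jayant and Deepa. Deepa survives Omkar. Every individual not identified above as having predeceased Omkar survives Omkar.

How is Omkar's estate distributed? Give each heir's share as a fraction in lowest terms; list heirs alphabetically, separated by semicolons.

Bhavna 1/16; Deepa 1/8; Eshan 1/4; Jayant 1/8; Kavita 1/8; Tarun 1/4; Vikram 1/16

There is no surviving spouse, so the entire estate passes to Omkar's descendants per stirpes.
The estate is divided into 4 equal shares of 1/4 among Eshan, Tarun, Rajiv, Girish.
Eshan is living and takes 1/4.
Tarun is living and takes 1/4.
Rajiv predeceased; the 1/4 allotted to Rajiv's branch passes to Rajiv's issue by representation.
The 1/4 is divided into 2 equal shares of 1/8 among Kavita, Manoj.
Kavita is living and takes 1/8.
Manoj predeceased; the 1/8 allotted to Manoj's branch passes to Manoj's issue by representation.
The 1/8 is divided into 2 equal shares of 1/16 among Bhavna, Vikram.
Bhavna is living and takes 1/16.
Vikram is living and takes 1/16.
Girish predeceased; the 1/4 allotted to Girish's branch passes to Girish's issue by representation.
The 1/4 is divided into 2 equal shares of 1/8 among Jayant, Deepa.
Jayant is living and takes 1/8.
Deepa is living and takes 1/8.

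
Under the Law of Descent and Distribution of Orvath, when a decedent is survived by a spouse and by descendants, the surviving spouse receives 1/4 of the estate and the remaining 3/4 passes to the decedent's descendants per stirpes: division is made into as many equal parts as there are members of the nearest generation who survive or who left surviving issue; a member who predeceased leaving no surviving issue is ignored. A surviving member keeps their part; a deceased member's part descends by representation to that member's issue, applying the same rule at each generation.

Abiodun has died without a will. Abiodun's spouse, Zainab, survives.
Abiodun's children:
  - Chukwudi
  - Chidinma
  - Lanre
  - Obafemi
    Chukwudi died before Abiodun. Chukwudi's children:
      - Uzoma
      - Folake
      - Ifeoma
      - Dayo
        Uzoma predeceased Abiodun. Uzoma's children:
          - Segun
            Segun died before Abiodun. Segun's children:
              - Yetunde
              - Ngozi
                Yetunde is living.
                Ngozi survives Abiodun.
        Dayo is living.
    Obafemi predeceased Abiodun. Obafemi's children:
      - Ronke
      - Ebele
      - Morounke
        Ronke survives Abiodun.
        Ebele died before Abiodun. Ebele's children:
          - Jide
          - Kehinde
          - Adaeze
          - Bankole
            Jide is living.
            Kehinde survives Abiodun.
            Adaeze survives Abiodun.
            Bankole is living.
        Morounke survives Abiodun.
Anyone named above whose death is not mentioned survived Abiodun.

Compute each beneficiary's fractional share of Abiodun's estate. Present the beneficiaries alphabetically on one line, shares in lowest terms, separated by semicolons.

Zainab, as surviving spouse, takes 1/4.
The remaining 3/4 passes to Abiodun's descendants per stirpes.
The 3/4 is divided into 4 equal shares of 3/16 among Chukwudi, Chidinma, Lanre, Obafemi.
Chukwudi predeceased; the 3/16 allotted to Chukwudi's branch passes to Chukwudi's issue by representation.
The 3/16 is divided into 4 equal shares of 3/64 among Uzoma, Folake, Ifeoma, Dayo.
Uzoma predeceased; the 3/64 allotted to Uzoma's branch passes to Uzoma's issue by representation.
Segun's line is the sole branch at this level, so the full 3/64 passes to Segun's issue by representation.
The 3/64 is divided into 2 equal shares of 3/128 among Yetunde, Ngozi.
Yetunde is living and takes 3/128.
Ngozi is living and takes 3/128.
Folake is living and takes 3/64.
Ifeoma is living and takes 3/64.
Dayo is living and takes 3/64.
Chidinma is living and takes 3/16.
Lanre is living and takes 3/16.
Obafemi predeceased; the 3/16 allotted to Obafemi's branch passes to Obafemi's issue by representation.
The 3/16 is divided into 3 equal shares of 1/16 among Ronke, Ebele, Morounke.
Ronke is living and takes 1/16.
Ebele predeceased; the 1/16 allotted to Ebele's branch passes to Ebele's issue by representation.
The 1/16 is divided into 4 equal shares of 1/64 among Jide, Kehinde, Adaeze, Bankole.
Jide is living and takes 1/64.
Kehinde is living and takes 1/64.
Adaeze is living and takes 1/64.
Bankole is living and takes 1/64.
Morounke is living and takes 1/16.

Adaeze 1/64; Bankole 1/64; Chidinma 3/16; Dayo 3/64; Folake 3/64; Ifeoma 3/64; Jide 1/64; Kehinde 1/64; Lanre 3/16; Morounke 1/16; Ngozi 3/128; Ronke 1/16; Yetunde 3/128; Zainab 1/4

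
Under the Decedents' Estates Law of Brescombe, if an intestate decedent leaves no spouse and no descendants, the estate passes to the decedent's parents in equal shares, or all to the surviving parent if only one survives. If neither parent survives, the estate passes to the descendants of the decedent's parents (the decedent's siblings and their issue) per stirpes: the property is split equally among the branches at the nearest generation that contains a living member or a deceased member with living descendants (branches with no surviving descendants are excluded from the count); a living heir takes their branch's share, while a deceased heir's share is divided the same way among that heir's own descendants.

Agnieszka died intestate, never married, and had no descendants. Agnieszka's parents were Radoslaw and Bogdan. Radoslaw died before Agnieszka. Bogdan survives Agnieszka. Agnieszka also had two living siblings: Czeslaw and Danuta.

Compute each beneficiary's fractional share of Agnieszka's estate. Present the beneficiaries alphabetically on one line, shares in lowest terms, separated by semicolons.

Bogdan 1

Only one parent, Bogdan, survives, so Bogdan takes the entire estate. The siblings take nothing because a surviving parent has priority.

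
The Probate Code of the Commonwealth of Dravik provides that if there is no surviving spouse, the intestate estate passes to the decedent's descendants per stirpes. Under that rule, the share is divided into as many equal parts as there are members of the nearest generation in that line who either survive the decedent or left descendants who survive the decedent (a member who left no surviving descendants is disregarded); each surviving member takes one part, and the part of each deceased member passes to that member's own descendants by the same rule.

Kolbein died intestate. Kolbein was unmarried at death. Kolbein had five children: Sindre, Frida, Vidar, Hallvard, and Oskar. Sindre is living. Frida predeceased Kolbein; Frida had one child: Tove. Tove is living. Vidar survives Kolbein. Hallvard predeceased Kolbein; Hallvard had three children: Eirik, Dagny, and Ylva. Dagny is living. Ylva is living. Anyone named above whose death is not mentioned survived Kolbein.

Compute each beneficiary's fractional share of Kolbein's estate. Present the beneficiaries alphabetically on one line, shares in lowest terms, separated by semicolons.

Dagny 1/15; Eirik 1/15; Oskar 1/5; Sindre 1/5; Tove 1/5; Vidar 1/5; Ylva 1/15

There is no surviving spouse, so the entire estate passes to Kolbein's descendants per stirpes.
The estate is divided into 5 equal shares of 1/5 among Sindre, Frida, Vidar, Hallvard, Oskar.
Sindre is living and takes 1/5.
Frida predeceased; the 1/5 allotted to Frida's branch passes to Frida's issue by representation.
Tove is the sole taker at this level and receives the full 1/5.
Vidar is living and takes 1/5.
Hallvard predeceased; the 1/5 allotted to Hallvard's branch passes to Hallvard's issue by representation.
The 1/5 is divided into 3 equal shares of 1/15 among Eirik, Dagny, Ylva.
Eirik is living and takes 1/15.
Dagny is living and takes 1/15.
Ylva is living and takes 1/15.
Oskar is living and takes 1/5.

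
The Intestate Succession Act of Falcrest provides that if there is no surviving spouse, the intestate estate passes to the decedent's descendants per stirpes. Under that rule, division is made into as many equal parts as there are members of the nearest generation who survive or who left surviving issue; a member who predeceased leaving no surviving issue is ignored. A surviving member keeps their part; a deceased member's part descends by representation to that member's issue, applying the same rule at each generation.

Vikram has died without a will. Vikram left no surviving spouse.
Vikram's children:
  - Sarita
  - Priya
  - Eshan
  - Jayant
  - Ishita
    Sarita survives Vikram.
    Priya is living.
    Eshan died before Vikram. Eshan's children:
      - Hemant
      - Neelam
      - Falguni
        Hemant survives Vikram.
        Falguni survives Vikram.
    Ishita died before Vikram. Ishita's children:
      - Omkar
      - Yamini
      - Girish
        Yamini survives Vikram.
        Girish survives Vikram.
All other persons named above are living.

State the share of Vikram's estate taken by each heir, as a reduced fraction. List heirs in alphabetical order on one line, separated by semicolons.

There is no surviving spouse, so the entire estate passes to Vikram's descendants per stirpes.
The estate is divided into 5 equal shares of 1/5 among Sarita, Priya, Eshan, Jayant, Ishita.
Sarita is living and takes 1/5.
Priya is living and takes 1/5.
Eshan predeceased; the 1/5 allotted to Eshan's branch passes to Eshan's issue by representation.
The 1/5 is divided into 3 equal shares of 1/15 among Hemant, Neelam, Falguni.
Hemant is living and takes 1/15.
Neelam is living and takes 1/15.
Falguni is living and takes 1/15.
Jayant is living and takes 1/5.
Ishita predeceased; the 1/5 allotted to Ishita's branch passes to Ishita's issue by representation.
The 1/5 is divided into 3 equal shares of 1/15 among Omkar, Yamini, Girish.
Omkar is living and takes 1/15.
Yamini is living and takes 1/15.
Girish is living and takes 1/15.

Falguni 1/15; Girish 1/15; Hemant 1/15; Jayant 1/5; Neelam 1/15; Omkar 1/15; Priya 1/5; Sarita 1/5; Yamini 1/15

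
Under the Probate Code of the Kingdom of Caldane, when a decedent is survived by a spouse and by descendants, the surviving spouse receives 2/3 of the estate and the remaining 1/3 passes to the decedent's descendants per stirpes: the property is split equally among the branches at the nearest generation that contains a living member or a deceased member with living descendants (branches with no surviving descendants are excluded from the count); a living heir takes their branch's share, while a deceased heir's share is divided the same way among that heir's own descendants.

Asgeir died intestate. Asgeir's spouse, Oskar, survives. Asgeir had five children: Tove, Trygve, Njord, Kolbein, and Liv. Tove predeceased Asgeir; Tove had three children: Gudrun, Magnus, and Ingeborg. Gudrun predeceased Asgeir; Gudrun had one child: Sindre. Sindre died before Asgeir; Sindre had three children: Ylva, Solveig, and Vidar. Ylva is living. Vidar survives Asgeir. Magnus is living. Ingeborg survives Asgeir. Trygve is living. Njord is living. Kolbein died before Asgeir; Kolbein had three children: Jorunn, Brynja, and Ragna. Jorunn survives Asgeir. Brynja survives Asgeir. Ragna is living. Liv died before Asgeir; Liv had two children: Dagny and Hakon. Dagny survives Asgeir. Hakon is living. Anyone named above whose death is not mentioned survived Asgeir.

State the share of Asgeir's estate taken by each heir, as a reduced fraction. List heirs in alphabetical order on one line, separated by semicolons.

Brynja 1/45; Dagny 1/30; Hakon 1/30; Ingeborg 1/45; Jorunn 1/45; Magnus 1/45; Njord 1/15; Oskar 2/3; Ragna 1/45; Solveig 1/135; Trygve 1/15; Vidar 1/135; Ylva 1/135

Oskar, as surviving spouse, takes 2/3.
The remaining 1/3 passes to Asgeir's descendants per stirpes.
The 1/3 is divided into 5 equal shares of 1/15 among Tove, Trygve, Njord, Kolbein, Liv.
Tove predeceased; the 1/15 allotted to Tove's branch passes to Tove's issue by representation.
The 1/15 is divided into 3 equal shares of 1/45 among Gudrun, Magnus, Ingeborg.
Gudrun predeceased; the 1/45 allotted to Gudrun's branch passes to Gudrun's issue by representation.
Sindre's line is the sole branch at this level, so the full 1/45 passes to Sindre's issue by representation.
The 1/45 is divided into 3 equal shares of 1/135 among Ylva, Solveig, Vidar.
Ylva is living and takes 1/135.
Solveig is living and takes 1/135.
Vidar is living and takes 1/135.
Magnus is living and takes 1/45.
Ingeborg is living and takes 1/45.
Trygve is living and takes 1/15.
Njord is living and takes 1/15.
Kolbein predeceased; the 1/15 allotted to Kolbein's branch passes to Kolbein's issue by representation.
The 1/15 is divided into 3 equal shares of 1/45 among Jorunn, Brynja, Ragna.
Jorunn is living and takes 1/45.
Brynja is living and takes 1/45.
Ragna is living and takes 1/45.
Liv predeceased; the 1/15 allotted to Liv's branch passes to Liv's issue by representation.
The 1/15 is divided into 2 equal shares of 1/30 among Dagny, Hakon.
Dagny is living and takes 1/30.
Hakon is living and takes 1/30.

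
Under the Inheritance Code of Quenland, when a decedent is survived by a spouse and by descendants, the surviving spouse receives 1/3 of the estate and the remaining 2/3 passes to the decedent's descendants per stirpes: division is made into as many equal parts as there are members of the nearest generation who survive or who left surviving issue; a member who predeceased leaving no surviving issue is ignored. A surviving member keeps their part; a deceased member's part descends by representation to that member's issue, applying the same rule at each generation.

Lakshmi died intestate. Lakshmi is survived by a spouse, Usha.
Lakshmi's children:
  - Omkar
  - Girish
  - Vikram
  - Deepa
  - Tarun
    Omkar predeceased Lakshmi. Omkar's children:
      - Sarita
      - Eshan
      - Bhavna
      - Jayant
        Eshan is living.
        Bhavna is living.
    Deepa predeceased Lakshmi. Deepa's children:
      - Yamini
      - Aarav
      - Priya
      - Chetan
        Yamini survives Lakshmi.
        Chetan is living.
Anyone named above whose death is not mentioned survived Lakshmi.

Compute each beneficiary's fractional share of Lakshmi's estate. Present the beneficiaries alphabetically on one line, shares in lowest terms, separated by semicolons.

Usha, as surviving spouse, takes 1/3.
The remaining 2/3 passes to Lakshmi's descendants per stirpes.
The 2/3 is divided into 5 equal shares of 2/15 among Omkar, Girish, Vikram, Deepa, Tarun.
Omkar predeceased; the 2/15 allotted to Omkar's branch passes to Omkar's issue by representation.
The 2/15 is divided into 4 equal shares of 1/30 among Sarita, Eshan, Bhavna, Jayant.
Sarita is living and takes 1/30.
Eshan is living and takes 1/30.
Bhavna is living and takes 1/30.
Jayant is living and takes 1/30.
Girish is living and takes 2/15.
Vikram is living and takes 2/15.
Deepa predeceased; the 2/15 allotted to Deepa's branch passes to Deepa's issue by representation.
The 2/15 is divided into 4 equal shares of 1/30 among Yamini, Aarav, Priya, Chetan.
Yamini is living and takes 1/30.
Aarav is living and takes 1/30.
Priya is living and takes 1/30.
Chetan is living and takes 1/30.
Tarun is living and takes 2/15.

Aarav 1/30; Bhavna 1/30; Chetan 1/30; Eshan 1/30; Girish 2/15; Jayant 1/30; Priya 1/30; Sarita 1/30; Tarun 2/15; Usha 1/3; Vikram 2/15; Yamini 1/30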